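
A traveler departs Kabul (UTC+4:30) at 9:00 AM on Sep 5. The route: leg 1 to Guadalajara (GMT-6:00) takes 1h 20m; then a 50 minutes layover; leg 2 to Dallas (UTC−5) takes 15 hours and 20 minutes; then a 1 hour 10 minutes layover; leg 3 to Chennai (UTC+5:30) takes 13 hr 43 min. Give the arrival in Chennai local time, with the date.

6:23 PM on September 6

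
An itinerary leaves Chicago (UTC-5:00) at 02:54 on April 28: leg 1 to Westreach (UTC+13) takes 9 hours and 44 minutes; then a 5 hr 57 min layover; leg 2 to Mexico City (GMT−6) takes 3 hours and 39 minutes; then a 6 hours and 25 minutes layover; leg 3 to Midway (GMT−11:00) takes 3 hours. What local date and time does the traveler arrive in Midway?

01:39 on April 29

Convert departure to UTC: 02:54 + 5:00 = 07:54 UTC on Apr 28.
Add 9 hours and 44 minutes leg 1 → 17:38 UTC.
Add 5 hours 57 minutes layover in Westreach → 23:35 UTC.
Add 3 hours 39 minutes leg 2 → 03:14 UTC (Apr 29).
Add 6 hours and 25 minutes layover in Mexico City → 09:39 UTC.
Add 3 hours leg 3 → 12:39 UTC.
Midway is UTC−11:00, so local arrival = 12:39 − 11:00 = 01:39 on Apr 29.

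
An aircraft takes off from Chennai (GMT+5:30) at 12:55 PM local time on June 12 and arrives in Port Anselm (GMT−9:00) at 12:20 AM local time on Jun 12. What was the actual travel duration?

1 hour 55 minutes

Port Anselm is 14:30 behind Chennai.
Clock-face elapsed time (ignoring zones) is −12 hours 35 minutes.
Actual elapsed = −12 hours 35 minutes + 14:30 = 1 hour 55 minutes.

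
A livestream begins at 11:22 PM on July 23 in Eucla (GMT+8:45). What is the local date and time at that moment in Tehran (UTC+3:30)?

6:07 PM on July 23

Tehran is 5:15 behind Eucla.
Shift by the zone difference: 11:22 PM − 5:15 = 6:07 PM on Jul 23 in Tehran.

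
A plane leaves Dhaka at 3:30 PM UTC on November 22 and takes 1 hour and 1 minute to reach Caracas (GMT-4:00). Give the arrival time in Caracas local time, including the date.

12:31 PM on Nov 22

Departure is given in UTC: 3:30 PM on Nov 22.
Add 1 hour 1 minute → 4:31 PM UTC.
Caracas is UTC−4:00: 4:31 PM − 4:00 = 12:31 PM on Nov 22.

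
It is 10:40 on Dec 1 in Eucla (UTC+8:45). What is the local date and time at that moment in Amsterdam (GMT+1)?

02:55 on December 1

Amsterdam is 7:45 behind Eucla.
Shift by the zone difference: 10:40 − 7:45 = 02:55 on Dec 1 in Amsterdam.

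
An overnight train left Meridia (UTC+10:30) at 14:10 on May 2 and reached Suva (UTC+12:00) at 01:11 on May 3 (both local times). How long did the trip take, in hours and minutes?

Suva is 1:30 ahead of Meridia.
Clock-face elapsed time (ignoring zones) is 11 hours 1 minute.
Actual elapsed = 11 hours 1 minute − 1:30 = 9 hours 31 minutes.

9 hours 31 minutes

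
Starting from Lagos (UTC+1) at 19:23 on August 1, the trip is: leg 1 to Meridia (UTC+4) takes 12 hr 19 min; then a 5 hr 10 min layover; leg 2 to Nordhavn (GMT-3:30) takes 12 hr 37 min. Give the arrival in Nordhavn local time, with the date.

20:59 on August 2

Convert departure to UTC: 19:23 − 1:00 = 18:23 UTC on Aug 1.
Add 12 hours and 19 minutes leg 1 → 06:42 UTC (Aug 2).
Add 5 hours 10 minutes layover in Meridia → 11:52 UTC.
Add 12 hours and 37 minutes leg 2 → 00:29 UTC (Aug 3).
Nordhavn is UTC−3:30, so local arrival = 00:29 − 3:30 = 20:59 on Aug 2.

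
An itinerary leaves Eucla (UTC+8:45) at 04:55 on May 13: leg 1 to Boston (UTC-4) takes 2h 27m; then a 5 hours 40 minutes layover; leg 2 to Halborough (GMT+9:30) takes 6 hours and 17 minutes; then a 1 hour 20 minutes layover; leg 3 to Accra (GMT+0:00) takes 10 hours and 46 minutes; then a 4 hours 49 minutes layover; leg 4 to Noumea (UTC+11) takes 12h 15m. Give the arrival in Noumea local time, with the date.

Convert departure to UTC: 04:55 − 8:45 = 20:10 UTC on May 12.
Add 2 hours and 27 minutes leg 1 → 22:37 UTC.
Add 5 hours and 40 minutes layover in Boston → 04:17 UTC (May 13).
Add 6 hours 17 minutes leg 2 → 10:34 UTC.
Add 1 hour and 20 minutes layover in Halborough → 11:54 UTC.
Add 10 hours and 46 minutes leg 3 → 22:40 UTC.
Add 4 hours and 49 minutes layover in Accra → 03:29 UTC (May 14).
Add 12 hours and 15 minutes leg 4 → 15:44 UTC.
Noumea is UTC+11:00, so local arrival = 15:44 + 11:00 = 02:44 on May 15.

02:44 on May 15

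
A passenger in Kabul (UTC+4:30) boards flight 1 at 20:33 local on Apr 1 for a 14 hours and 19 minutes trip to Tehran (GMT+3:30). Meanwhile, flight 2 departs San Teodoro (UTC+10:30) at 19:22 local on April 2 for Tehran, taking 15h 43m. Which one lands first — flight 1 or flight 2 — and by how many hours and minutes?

Flight 1 in UTC: 20:33 − 4:30 = 16:03 on Apr 1.
+14 hours and 19 minutes → arrive 06:22 UTC on Apr 2.
Flight 2 in UTC: 19:22 − 10:30 = 08:52 on Apr 2.
+15 hours and 43 minutes → arrive 00:35 UTC on Apr 3.
Flight 1 lands earlier by 18 hours 13 minutes.

the first, by 18 hours 13 minutes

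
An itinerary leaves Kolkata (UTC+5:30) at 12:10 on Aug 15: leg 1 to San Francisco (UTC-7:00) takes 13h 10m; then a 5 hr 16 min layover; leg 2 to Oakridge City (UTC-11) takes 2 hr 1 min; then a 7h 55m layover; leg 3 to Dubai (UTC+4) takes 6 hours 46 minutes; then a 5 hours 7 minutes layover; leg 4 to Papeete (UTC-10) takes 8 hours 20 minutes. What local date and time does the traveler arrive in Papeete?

Convert departure to UTC: 12:10 − 5:30 = 06:40 UTC on Aug 15.
Add 13 hours and 10 minutes leg 1 → 19:50 UTC.
Add 5 hours 16 minutes layover in San Francisco → 01:06 UTC (Aug 16).
Add 2 hours and 1 minute leg 2 → 03:07 UTC.
Add 7 hours 55 minutes layover in Oakridge City → 11:02 UTC.
Add 6 hours 46 minutes leg 3 → 17:48 UTC.
Add 5 hours and 7 minutes layover in Dubai → 22:55 UTC.
Add 8 hours 20 minutes leg 4 → 07:15 UTC (Aug 17).
Papeete is UTC−10:00, so local arrival = 07:15 − 10:00 = 21:15 on Aug 16.

21:15 on August 16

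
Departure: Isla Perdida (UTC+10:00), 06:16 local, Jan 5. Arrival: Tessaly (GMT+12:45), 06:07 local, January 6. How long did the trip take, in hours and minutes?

Tessaly is 2:45 ahead of Isla Perdida.
Clock-face elapsed time (ignoring zones) is 23 hours 51 minutes.
Actual elapsed = 23 hours 51 minutes − 2:45 = 21 hours 6 minutes.

21 hours 6 minutes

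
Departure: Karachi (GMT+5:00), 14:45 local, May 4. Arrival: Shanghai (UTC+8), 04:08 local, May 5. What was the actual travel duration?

Departure in UTC: 14:45 − 5:00 = 09:45 on May 4.
Arrival in UTC: 04:08 − 8:00 = 20:08 on May 4.
Elapsed = 20:08 − 09:45 = 10 hours 23 minutes.

10 hours 23 minutes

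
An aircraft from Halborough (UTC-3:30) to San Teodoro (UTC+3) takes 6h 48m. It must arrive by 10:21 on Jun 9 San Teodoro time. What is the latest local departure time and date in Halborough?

21:03 on June 8

Target arrival in UTC: 10:21 − 3:00 = 07:21 on Jun 9.
Subtract 6 hours 48 minutes → departure 00:33 UTC on Jun 9.
Halborough is UTC−3:30: 00:33 − 3:30 = 21:03 on Jun 8.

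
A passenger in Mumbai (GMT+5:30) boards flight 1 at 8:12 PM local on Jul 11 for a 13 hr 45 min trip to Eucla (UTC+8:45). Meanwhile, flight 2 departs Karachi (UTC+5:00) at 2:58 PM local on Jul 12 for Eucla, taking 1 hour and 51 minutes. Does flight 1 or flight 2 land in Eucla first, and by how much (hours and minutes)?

the first, by 7 hours 22 minutes

Flight 1 in UTC: 8:12 PM − 5:30 = 2:42 PM on Jul 11.
+13 hours 45 minutes → arrive 4:27 AM UTC on Jul 12.
Flight 2 in UTC: 2:58 PM − 5:00 = 9:58 AM on Jul 12.
+1 hour 51 minutes → arrive 11:49 AM UTC on Jul 12.
Flight 1 lands earlier by 7 hours 22 minutes.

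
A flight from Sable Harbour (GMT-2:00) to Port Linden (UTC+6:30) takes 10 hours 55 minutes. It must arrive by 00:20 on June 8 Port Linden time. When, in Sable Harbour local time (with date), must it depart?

Target arrival in UTC: 00:20 − 6:30 = 17:50 on Jun 7.
Subtract 10 hours and 55 minutes → departure 06:55 UTC on Jun 7.
Sable Harbour is UTC−2:00: 06:55 − 2:00 = 04:55 on Jun 7.

04:55 on June 7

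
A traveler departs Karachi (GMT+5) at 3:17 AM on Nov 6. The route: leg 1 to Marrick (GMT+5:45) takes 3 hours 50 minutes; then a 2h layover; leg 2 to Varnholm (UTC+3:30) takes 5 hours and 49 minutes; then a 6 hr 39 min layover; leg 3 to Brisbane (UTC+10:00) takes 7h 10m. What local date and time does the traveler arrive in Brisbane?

9:45 AM on Nov 7

Convert departure to UTC: 3:17 AM − 5:00 = 10:17 PM UTC on Nov 5.
Add 3 hours 50 minutes leg 1 → 2:07 AM UTC (Nov 6).
Add 2 hours layover in Marrick → 4:07 AM UTC.
Add 5 hours and 49 minutes leg 2 → 9:56 AM UTC.
Add 6 hours and 39 minutes layover in Varnholm → 4:35 PM UTC.
Add 7 hours and 10 minutes leg 3 → 11:45 PM UTC.
Brisbane is UTC+10:00, so local arrival = 11:45 PM + 10:00 = 9:45 AM on Nov 7.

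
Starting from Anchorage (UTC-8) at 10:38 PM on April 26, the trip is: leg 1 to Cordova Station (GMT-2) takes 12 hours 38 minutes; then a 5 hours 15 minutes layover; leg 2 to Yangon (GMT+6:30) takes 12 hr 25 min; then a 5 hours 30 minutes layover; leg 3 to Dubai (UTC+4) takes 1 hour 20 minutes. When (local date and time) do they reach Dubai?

Convert departure to UTC: 10:38 PM + 8:00 = 6:38 AM UTC on Apr 27.
Add 12 hours and 38 minutes leg 1 → 7:16 PM UTC.
Add 5 hours 15 minutes layover in Cordova Station → 12:31 AM UTC (Apr 28).
Add 12 hours and 25 minutes leg 2 → 12:56 PM UTC.
Add 5 hours and 30 minutes layover in Yangon → 6:26 PM UTC.
Add 1 hour 20 minutes leg 3 → 7:46 PM UTC.
Dubai is UTC+4:00, so local arrival = 7:46 PM + 4:00 = 11:46 PM on Apr 28.

11:46 PM on April 28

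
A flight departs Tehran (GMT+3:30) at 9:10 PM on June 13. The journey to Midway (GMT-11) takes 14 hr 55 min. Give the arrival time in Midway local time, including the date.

9:35 PM on June 13

Convert departure to UTC: 9:10 PM − 3:30 = 5:40 PM UTC on Jun 13.
Add 14 hours 55 minutes travel time → 8:35 AM UTC (Jun 14).
Midway is UTC−11:00, so local arrival = 8:35 AM − 11:00 = 9:35 PM on Jun 13.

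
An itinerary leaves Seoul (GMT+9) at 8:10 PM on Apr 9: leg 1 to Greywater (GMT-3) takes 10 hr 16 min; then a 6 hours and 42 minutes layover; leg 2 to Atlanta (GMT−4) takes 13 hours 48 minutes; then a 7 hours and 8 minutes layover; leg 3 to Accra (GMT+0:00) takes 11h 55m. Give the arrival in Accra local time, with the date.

Convert departure to UTC: 8:10 PM − 9:00 = 11:10 AM UTC on Apr 9.
Add 10 hours 16 minutes leg 1 → 9:26 PM UTC.
Add 6 hours 42 minutes layover in Greywater → 4:08 AM UTC (Apr 10).
Add 13 hours and 48 minutes leg 2 → 5:56 PM UTC.
Add 7 hours and 8 minutes layover in Atlanta → 1:04 AM UTC (Apr 11).
Add 11 hours 55 minutes leg 3 → 12:59 PM UTC.
Accra is UTC+0, so local arrival is the same: 12:59 PM on Apr 11.

12:59 PM on Apr 11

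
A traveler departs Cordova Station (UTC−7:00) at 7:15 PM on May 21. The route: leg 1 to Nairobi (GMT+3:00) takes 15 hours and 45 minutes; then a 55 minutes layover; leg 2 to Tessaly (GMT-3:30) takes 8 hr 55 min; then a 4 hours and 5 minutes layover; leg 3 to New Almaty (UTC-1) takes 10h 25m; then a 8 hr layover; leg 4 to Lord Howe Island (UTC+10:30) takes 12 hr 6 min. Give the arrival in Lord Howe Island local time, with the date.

12:56 AM on May 25

Convert departure to UTC: 7:15 PM + 7:00 = 2:15 AM UTC on May 22.
Add 15 hours and 45 minutes leg 1 → 6:00 PM UTC.
Add 55 minutes layover in Nairobi → 6:55 PM UTC.
Add 8 hours and 55 minutes leg 2 → 3:50 AM UTC (May 23).
Add 4 hours 5 minutes layover in Tessaly → 7:55 AM UTC.
Add 10 hours 25 minutes leg 3 → 6:20 PM UTC.
Add 8 hours layover in New Almaty → 2:20 AM UTC (May 24).
Add 12 hours and 6 minutes leg 4 → 2:26 PM UTC.
Lord Howe Island is UTC+10:30, so local arrival = 2:26 PM + 10:30 = 12:56 AM on May 25.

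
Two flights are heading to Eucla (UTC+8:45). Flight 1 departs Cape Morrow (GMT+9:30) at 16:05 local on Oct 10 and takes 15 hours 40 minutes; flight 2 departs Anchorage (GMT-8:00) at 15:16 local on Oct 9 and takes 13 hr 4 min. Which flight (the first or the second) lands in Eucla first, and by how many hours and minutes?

Flight 1 in UTC: 16:05 − 9:30 = 06:35 on Oct 10.
+15 hours 40 minutes → arrive 22:15 UTC on Oct 10.
Flight 2 in UTC: 15:16 + 8:00 = 23:16 on Oct 9.
+13 hours and 4 minutes → arrive 12:20 UTC on Oct 10.
Flight 2 lands earlier by 9 hours 55 minutes.

the second, by 9 hours 55 minutes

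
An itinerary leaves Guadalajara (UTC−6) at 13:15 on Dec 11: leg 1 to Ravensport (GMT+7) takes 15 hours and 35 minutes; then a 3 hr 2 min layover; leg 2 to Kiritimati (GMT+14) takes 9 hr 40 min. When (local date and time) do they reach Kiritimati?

Convert departure to UTC: 13:15 + 6:00 = 19:15 UTC on Dec 11.
Add 15 hours and 35 minutes leg 1 → 10:50 UTC (Dec 12).
Add 3 hours and 2 minutes layover in Ravensport → 13:52 UTC.
Add 9 hours 40 minutes leg 2 → 23:32 UTC.
Kiritimati is UTC+14:00, so local arrival = 23:32 + 14:00 = 13:32 on Dec 13.

13:32 on December 13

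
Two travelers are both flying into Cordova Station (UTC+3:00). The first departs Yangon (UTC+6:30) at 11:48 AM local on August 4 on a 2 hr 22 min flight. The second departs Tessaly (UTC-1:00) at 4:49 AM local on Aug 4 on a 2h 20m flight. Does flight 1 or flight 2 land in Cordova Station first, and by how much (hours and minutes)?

the first, by 29 minutes

Flight 1 in UTC: 11:48 AM − 6:30 = 5:18 AM on Aug 4.
+2 hours and 22 minutes → arrive 7:40 AM UTC on Aug 4.
Flight 2 in UTC: 4:49 AM + 1:00 = 5:49 AM on Aug 4.
+2 hours 20 minutes → arrive 8:09 AM UTC on Aug 4.
Flight 1 lands earlier by 29 minutes.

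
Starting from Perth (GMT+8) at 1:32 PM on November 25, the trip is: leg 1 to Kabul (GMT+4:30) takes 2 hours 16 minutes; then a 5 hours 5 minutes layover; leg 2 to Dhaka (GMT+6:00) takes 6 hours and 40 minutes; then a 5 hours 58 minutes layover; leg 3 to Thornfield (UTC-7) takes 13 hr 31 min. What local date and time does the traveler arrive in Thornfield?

8:02 AM on Nov 26

Convert departure to UTC: 1:32 PM − 8:00 = 5:32 AM UTC on Nov 25.
Add 2 hours and 16 minutes leg 1 → 7:48 AM UTC.
Add 5 hours 5 minutes layover in Kabul → 12:53 PM UTC.
Add 6 hours and 40 minutes leg 2 → 7:33 PM UTC.
Add 5 hours 58 minutes layover in Dhaka → 1:31 AM UTC (Nov 26).
Add 13 hours 31 minutes leg 3 → 3:02 PM UTC.
Thornfield is UTC−7:00, so local arrival = 3:02 PM − 7:00 = 8:02 AM on Nov 26.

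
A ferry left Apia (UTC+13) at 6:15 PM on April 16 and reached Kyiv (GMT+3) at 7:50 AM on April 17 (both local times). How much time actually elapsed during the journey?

Departure in UTC: 6:15 PM − 13:00 = 5:15 AM on Apr 16.
Arrival in UTC: 7:50 AM − 3:00 = 4:50 AM on Apr 17.
Elapsed = 4:50 AM − 5:15 AM (+1 day) = 23 hours 35 minutes.

23 hours 35 minutes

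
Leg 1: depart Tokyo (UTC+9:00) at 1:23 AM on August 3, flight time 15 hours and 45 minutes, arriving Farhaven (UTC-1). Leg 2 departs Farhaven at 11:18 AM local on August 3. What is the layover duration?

4 hours 10 minutes

Convert departure to UTC: 1:23 AM − 9:00 = 4:23 PM UTC on Aug 2.
Add 15 hours and 45 minutes flight time → 8:08 AM UTC (Aug 3).
Farhaven is UTC−1:00, so local arrival = 8:08 AM − 1:00 = 7:08 AM on Aug 3.
Layover = 11:18 AM − 7:08 AM = 4 hours 10 minutes.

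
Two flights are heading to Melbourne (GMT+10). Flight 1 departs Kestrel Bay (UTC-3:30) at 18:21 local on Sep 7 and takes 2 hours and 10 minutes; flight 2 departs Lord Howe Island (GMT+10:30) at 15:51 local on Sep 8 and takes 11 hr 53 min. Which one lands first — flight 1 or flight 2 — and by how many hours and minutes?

the first, by 17 hours 13 minutes

Flight 1 in UTC: 18:21 + 3:30 = 21:51 on Sep 7.
+2 hours and 10 minutes → arrive 00:01 UTC on Sep 8.
Flight 2 in UTC: 15:51 − 10:30 = 05:21 on Sep 8.
+11 hours 53 minutes → arrive 17:14 UTC on Sep 8.
Flight 1 lands earlier by 17 hours 13 minutes.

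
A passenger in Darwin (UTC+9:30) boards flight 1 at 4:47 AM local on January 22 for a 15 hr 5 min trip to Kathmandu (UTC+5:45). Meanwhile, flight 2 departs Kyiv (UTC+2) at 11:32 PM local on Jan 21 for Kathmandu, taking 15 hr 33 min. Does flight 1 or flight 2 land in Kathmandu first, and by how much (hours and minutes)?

the first, by 2 hours 43 minutes

Flight 1 in UTC: 4:47 AM − 9:30 = 7:17 PM on Jan 21.
+15 hours and 5 minutes → arrive 10:22 AM UTC on Jan 22.
Flight 2 in UTC: 11:32 PM − 2:00 = 9:32 PM on Jan 21.
+15 hours 33 minutes → arrive 1:05 PM UTC on Jan 22.
Flight 1 lands earlier by 2 hours 43 minutes.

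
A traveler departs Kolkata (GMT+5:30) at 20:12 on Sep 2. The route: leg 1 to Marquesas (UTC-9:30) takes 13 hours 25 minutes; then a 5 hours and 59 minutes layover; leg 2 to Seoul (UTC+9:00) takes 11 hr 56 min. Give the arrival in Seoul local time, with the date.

07:02 on Sep 4

Convert departure to UTC: 20:12 − 5:30 = 14:42 UTC on Sep 2.
Add 13 hours 25 minutes leg 1 → 04:07 UTC (Sep 3).
Add 5 hours 59 minutes layover in Marquesas → 10:06 UTC.
Add 11 hours and 56 minutes leg 2 → 22:02 UTC.
Seoul is UTC+9:00, so local arrival = 22:02 + 9:00 = 07:02 on Sep 4.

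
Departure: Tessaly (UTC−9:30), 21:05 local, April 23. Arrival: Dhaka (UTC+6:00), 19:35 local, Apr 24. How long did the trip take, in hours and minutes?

7 hours

Departure in UTC: 21:05 + 9:30 = 06:35 on Apr 24.
Arrival in UTC: 19:35 − 6:00 = 13:35 on Apr 24.
Elapsed = 13:35 − 06:35 = 7 hours.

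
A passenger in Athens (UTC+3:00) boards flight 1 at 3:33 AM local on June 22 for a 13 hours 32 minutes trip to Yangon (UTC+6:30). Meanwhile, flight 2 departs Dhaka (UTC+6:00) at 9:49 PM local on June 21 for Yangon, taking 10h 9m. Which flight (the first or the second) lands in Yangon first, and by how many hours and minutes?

Flight 1 in UTC: 3:33 AM − 3:00 = 12:33 AM on Jun 22.
+13 hours 32 minutes → arrive 2:05 PM UTC on Jun 22.
Flight 2 in UTC: 9:49 PM − 6:00 = 3:49 PM on Jun 21.
+10 hours and 9 minutes → arrive 1:58 AM UTC on Jun 22.
Flight 2 lands earlier by 12 hours 7 minutes.

the second, by 12 hours 7 minutes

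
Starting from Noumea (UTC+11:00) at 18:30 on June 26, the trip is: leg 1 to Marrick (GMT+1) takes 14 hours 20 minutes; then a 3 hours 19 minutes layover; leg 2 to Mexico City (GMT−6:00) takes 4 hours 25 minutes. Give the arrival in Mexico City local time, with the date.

23:34 on June 26

Convert departure to UTC: 18:30 − 11:00 = 07:30 UTC on Jun 26.
Add 14 hours 20 minutes leg 1 → 21:50 UTC.
Add 3 hours 19 minutes layover in Marrick → 01:09 UTC (Jun 27).
Add 4 hours 25 minutes leg 2 → 05:34 UTC.
Mexico City is UTC−6:00, so local arrival = 05:34 − 6:00 = 23:34 on Jun 26.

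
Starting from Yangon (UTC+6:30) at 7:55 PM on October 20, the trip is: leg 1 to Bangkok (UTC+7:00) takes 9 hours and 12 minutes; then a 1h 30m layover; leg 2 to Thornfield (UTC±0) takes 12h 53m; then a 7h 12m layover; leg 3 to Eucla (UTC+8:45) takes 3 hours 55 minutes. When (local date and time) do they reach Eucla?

Convert departure to UTC: 7:55 PM − 6:30 = 1:25 PM UTC on Oct 20.
Add 9 hours 12 minutes leg 1 → 10:37 PM UTC.
Add 1 hour and 30 minutes layover in Bangkok → 12:07 AM UTC (Oct 21).
Add 12 hours and 53 minutes leg 2 → 1:00 PM UTC.
Add 7 hours 12 minutes layover in Thornfield → 8:12 PM UTC.
Add 3 hours 55 minutes leg 3 → 12:07 AM UTC (Oct 22).
Eucla is UTC+8:45, so local arrival = 12:07 AM + 8:45 = 8:52 AM on Oct 22.

8:52 AM on October 22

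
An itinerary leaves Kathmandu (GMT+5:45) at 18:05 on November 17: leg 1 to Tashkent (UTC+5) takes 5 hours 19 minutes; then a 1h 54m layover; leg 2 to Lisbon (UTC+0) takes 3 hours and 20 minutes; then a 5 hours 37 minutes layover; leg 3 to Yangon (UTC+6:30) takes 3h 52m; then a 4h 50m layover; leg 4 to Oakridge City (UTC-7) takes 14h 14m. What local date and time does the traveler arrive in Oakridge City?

20:26 on November 18

Convert departure to UTC: 18:05 − 5:45 = 12:20 UTC on Nov 17.
Add 5 hours and 19 minutes leg 1 → 17:39 UTC.
Add 1 hour and 54 minutes layover in Tashkent → 19:33 UTC.
Add 3 hours and 20 minutes leg 2 → 22:53 UTC.
Add 5 hours and 37 minutes layover in Lisbon → 04:30 UTC (Nov 18).
Add 3 hours 52 minutes leg 3 → 08:22 UTC.
Add 4 hours and 50 minutes layover in Yangon → 13:12 UTC.
Add 14 hours and 14 minutes leg 4 → 03:26 UTC (Nov 19).
Oakridge City is UTC−7:00, so local arrival = 03:26 − 7:00 = 20:26 on Nov 18.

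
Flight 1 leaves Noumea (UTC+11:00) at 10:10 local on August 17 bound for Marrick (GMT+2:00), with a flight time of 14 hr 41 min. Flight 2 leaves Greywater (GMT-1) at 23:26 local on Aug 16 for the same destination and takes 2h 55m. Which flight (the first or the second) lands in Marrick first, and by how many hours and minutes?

Flight 1 in UTC: 10:10 − 11:00 = 23:10 on Aug 16.
+14 hours and 41 minutes → arrive 13:51 UTC on Aug 17.
Flight 2 in UTC: 23:26 + 1:00 = 00:26 on Aug 17.
+2 hours and 55 minutes → arrive 03:21 UTC on Aug 17.
Flight 2 lands earlier by 10 hours 30 minutes.

the second, by 10 hours 30 minutes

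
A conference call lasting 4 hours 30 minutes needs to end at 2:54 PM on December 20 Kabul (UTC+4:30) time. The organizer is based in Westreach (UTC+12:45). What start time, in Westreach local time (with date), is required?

Target end time in UTC: 2:54 PM − 4:30 = 10:24 AM on Dec 20.
Subtract 4 hours 30 minutes → start 5:54 AM UTC on Dec 20.
Westreach is UTC+12:45: 5:54 AM + 12:45 = 6:39 PM on Dec 20.

6:39 PM on Dec 20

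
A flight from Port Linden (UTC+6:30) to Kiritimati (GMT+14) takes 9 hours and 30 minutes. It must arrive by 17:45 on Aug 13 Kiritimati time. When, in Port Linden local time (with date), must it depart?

00:45 on August 13

Target arrival in UTC: 17:45 − 14:00 = 03:45 on Aug 13.
Subtract 9 hours and 30 minutes → departure 18:15 UTC on Aug 12.
Port Linden is UTC+6:30: 18:15 + 6:30 = 00:45 on Aug 13.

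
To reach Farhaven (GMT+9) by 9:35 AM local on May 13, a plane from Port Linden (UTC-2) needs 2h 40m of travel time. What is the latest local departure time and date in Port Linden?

7:55 PM on May 12

Target arrival in UTC: 9:35 AM − 9:00 = 12:35 AM on May 13.
Subtract 2 hours 40 minutes → departure 9:55 PM UTC on May 12.
Port Linden is UTC−2:00: 9:55 PM − 2:00 = 7:55 PM on May 12.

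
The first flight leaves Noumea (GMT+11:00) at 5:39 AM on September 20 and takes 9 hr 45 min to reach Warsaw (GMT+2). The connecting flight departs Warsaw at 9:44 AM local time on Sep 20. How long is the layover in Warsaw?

Convert departure to UTC: 5:39 AM − 11:00 = 6:39 PM UTC on Sep 19.
Add 9 hours 45 minutes flight time → 4:24 AM UTC (Sep 20).
Warsaw is UTC+2:00, so local arrival = 4:24 AM + 2:00 = 6:24 AM on Sep 20.
Layover = 9:44 AM − 6:24 AM = 3 hours 20 minutes.

3 hours 20 minutes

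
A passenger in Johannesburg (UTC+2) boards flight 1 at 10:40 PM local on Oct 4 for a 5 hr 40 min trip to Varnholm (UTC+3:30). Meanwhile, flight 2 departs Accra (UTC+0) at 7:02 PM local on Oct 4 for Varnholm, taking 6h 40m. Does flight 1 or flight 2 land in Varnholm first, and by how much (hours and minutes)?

the second, by 38 minutes

Flight 1 in UTC: 10:40 PM − 2:00 = 8:40 PM on Oct 4.
+5 hours 40 minutes → arrive 2:20 AM UTC on Oct 5.
Flight 2 departs at 7:02 PM UTC (Oct 4).
+6 hours 40 minutes → arrive 1:42 AM UTC on Oct 5.
Flight 2 lands earlier by 38 minutes.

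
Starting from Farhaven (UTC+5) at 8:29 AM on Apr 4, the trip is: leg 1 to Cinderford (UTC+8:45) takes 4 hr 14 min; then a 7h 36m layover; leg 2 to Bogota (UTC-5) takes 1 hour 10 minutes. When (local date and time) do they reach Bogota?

Convert departure to UTC: 8:29 AM − 5:00 = 3:29 AM UTC on Apr 4.
Add 4 hours 14 minutes leg 1 → 7:43 AM UTC.
Add 7 hours and 36 minutes layover in Cinderford → 3:19 PM UTC.
Add 1 hour and 10 minutes leg 2 → 4:29 PM UTC.
Bogota is UTC−5:00, so local arrival = 4:29 PM − 5:00 = 11:29 AM on Apr 4.

11:29 AM on Apr 4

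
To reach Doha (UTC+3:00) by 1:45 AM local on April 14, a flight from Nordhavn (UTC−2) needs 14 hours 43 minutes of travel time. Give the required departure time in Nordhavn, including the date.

Target arrival in UTC: 1:45 AM − 3:00 = 10:45 PM on Apr 13.
Subtract 14 hours 43 minutes → departure 8:02 AM UTC on Apr 13.
Nordhavn is UTC−2:00: 8:02 AM − 2:00 = 6:02 AM on Apr 13.

6:02 AM on April 13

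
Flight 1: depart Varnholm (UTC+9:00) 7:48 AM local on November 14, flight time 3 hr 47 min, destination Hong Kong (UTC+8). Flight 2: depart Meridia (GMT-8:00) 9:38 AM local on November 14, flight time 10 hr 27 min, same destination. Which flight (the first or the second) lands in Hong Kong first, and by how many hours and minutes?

Flight 1 in UTC: 7:48 AM − 9:00 = 10:48 PM on Nov 13.
+3 hours 47 minutes → arrive 2:35 AM UTC on Nov 14.
Flight 2 in UTC: 9:38 AM + 8:00 = 5:38 PM on Nov 14.
+10 hours and 27 minutes → arrive 4:05 AM UTC on Nov 15.
Flight 1 lands earlier by 25 hours 30 minutes.

the first, by 25 hours 30 minutes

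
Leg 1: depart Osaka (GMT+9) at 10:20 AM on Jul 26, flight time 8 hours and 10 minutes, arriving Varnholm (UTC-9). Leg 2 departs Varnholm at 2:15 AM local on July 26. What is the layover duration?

Convert departure to UTC: 10:20 AM − 9:00 = 1:20 AM UTC on Jul 26.
Add 8 hours and 10 minutes flight time → 9:30 AM UTC.
Varnholm is UTC−9:00, so local arrival = 9:30 AM − 9:00 = 12:30 AM on Jul 26.
Layover = 2:15 AM − 12:30 AM = 1 hour 45 minutes.

1 hour 45 minutes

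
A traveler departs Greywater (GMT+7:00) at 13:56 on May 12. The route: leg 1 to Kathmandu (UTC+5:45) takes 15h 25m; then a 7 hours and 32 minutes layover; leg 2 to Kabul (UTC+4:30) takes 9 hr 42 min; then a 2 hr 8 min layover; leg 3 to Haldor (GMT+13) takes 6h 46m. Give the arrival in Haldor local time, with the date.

Convert departure to UTC: 13:56 − 7:00 = 06:56 UTC on May 12.
Add 15 hours and 25 minutes leg 1 → 22:21 UTC.
Add 7 hours 32 minutes layover in Kathmandu → 05:53 UTC (May 13).
Add 9 hours and 42 minutes leg 2 → 15:35 UTC.
Add 2 hours 8 minutes layover in Kabul → 17:43 UTC.
Add 6 hours and 46 minutes leg 3 → 00:29 UTC (May 14).
Haldor is UTC+13:00, so local arrival = 00:29 + 13:00 = 13:29 on May 14.

13:29 on May 14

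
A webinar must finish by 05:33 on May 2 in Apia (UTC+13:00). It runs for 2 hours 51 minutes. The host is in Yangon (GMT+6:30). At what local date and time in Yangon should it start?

20:12 on May 1

Target end time in UTC: 05:33 − 13:00 = 16:33 on May 1.
Subtract 2 hours 51 minutes → start 13:42 UTC on May 1.
Yangon is UTC+6:30: 13:42 + 6:30 = 20:12 on May 1.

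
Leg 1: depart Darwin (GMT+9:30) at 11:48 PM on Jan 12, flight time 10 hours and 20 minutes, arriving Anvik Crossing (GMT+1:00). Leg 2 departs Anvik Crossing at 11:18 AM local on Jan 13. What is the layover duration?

9 hours 40 minutes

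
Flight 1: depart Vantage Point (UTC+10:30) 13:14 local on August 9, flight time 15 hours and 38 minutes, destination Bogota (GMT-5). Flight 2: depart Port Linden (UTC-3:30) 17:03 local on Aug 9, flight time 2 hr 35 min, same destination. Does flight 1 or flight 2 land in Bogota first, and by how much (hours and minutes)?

the first, by 4 hours 46 minutes

Flight 1 in UTC: 13:14 − 10:30 = 02:44 on Aug 9.
+15 hours and 38 minutes → arrive 18:22 UTC on Aug 9.
Flight 2 in UTC: 17:03 + 3:30 = 20:33 on Aug 9.
+2 hours and 35 minutes → arrive 23:08 UTC on Aug 9.
Flight 1 lands earlier by 4 hours 46 minutes.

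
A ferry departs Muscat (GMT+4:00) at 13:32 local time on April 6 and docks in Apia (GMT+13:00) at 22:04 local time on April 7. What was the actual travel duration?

23 hours 32 minutes

Departure in UTC: 13:32 − 4:00 = 09:32 on Apr 6.
Arrival in UTC: 22:04 − 13:00 = 09:04 on Apr 7.
Elapsed = 09:04 − 09:32 (+1 day) = 23 hours 32 minutes.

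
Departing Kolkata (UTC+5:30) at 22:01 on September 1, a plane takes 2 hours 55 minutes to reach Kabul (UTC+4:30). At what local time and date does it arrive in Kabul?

23:56 on Sep 1

Convert departure to UTC: 22:01 − 5:30 = 16:31 UTC on Sep 1.
Add 2 hours and 55 minutes travel time → 19:26 UTC.
Kabul is UTC+4:30, so local arrival = 19:26 + 4:30 = 23:56 on Sep 1.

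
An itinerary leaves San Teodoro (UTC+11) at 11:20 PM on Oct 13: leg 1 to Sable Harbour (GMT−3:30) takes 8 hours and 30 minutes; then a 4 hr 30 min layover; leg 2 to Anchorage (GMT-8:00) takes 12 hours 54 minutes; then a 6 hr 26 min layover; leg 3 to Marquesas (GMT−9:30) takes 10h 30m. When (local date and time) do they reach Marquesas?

Convert departure to UTC: 11:20 PM − 11:00 = 12:20 PM UTC on Oct 13.
Add 8 hours 30 minutes leg 1 → 8:50 PM UTC.
Add 4 hours and 30 minutes layover in Sable Harbour → 1:20 AM UTC (Oct 14).
Add 12 hours 54 minutes leg 2 → 2:14 PM UTC.
Add 6 hours and 26 minutes layover in Anchorage → 8:40 PM UTC.
Add 10 hours 30 minutes leg 3 → 7:10 AM UTC (Oct 15).
Marquesas is UTC−9:30, so local arrival = 7:10 AM − 9:30 = 9:40 PM on Oct 14.

9:40 PM on Oct 14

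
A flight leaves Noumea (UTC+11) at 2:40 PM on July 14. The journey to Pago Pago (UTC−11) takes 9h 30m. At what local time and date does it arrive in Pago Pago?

2:10 AM on July 14

Convert departure to UTC: 2:40 PM − 11:00 = 3:40 AM UTC on Jul 14.
Add 9 hours and 30 minutes travel time → 1:10 PM UTC.
Pago Pago is UTC−11:00, so local arrival = 1:10 PM − 11:00 = 2:10 AM on Jul 14.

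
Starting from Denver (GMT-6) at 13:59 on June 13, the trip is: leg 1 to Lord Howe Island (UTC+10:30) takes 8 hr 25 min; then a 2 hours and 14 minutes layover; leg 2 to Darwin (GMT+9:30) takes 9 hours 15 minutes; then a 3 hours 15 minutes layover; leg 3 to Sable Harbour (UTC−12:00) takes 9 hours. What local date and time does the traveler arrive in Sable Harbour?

Convert departure to UTC: 13:59 + 6:00 = 19:59 UTC on Jun 13.
Add 8 hours 25 minutes leg 1 → 04:24 UTC (Jun 14).
Add 2 hours and 14 minutes layover in Lord Howe Island → 06:38 UTC.
Add 9 hours 15 minutes leg 2 → 15:53 UTC.
Add 3 hours 15 minutes layover in Darwin → 19:08 UTC.
Add 9 hours leg 3 → 04:08 UTC (Jun 15).
Sable Harbour is UTC−12:00, so local arrival = 04:08 − 12:00 = 16:08 on Jun 14.

16:08 on June 14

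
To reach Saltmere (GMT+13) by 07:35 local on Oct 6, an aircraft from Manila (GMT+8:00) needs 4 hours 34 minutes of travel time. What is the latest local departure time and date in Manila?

22:01 on Oct 5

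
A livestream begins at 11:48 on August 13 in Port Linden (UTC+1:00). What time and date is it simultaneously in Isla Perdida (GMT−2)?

08:48 on August 13

In UTC: 11:48 − 1:00 = 10:48 on Aug 13.
Isla Perdida is UTC−2:00: 10:48 − 2:00 = 08:48 on Aug 13.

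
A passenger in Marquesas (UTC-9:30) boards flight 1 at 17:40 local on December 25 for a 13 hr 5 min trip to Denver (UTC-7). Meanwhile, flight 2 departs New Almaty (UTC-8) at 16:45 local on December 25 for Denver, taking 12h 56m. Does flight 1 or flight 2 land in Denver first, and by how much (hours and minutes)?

Flight 1 in UTC: 17:40 + 9:30 = 03:10 on Dec 26.
+13 hours 5 minutes → arrive 16:15 UTC on Dec 26.
Flight 2 in UTC: 16:45 + 8:00 = 00:45 on Dec 26.
+12 hours and 56 minutes → arrive 13:41 UTC on Dec 26.
Flight 2 lands earlier by 2 hours 34 minutes.

the second, by 2 hours 34 minutes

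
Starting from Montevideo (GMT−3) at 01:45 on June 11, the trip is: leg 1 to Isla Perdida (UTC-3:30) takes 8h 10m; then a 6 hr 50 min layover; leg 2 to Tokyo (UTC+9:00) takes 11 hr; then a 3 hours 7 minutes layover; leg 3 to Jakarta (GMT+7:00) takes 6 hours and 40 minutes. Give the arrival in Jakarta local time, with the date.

23:32 on Jun 12

Convert departure to UTC: 01:45 + 3:00 = 04:45 UTC on Jun 11.
Add 8 hours 10 minutes leg 1 → 12:55 UTC.
Add 6 hours 50 minutes layover in Isla Perdida → 19:45 UTC.
Add 11 hours leg 2 → 06:45 UTC (Jun 12).
Add 3 hours 7 minutes layover in Tokyo → 09:52 UTC.
Add 6 hours 40 minutes leg 3 → 16:32 UTC.
Jakarta is UTC+7:00, so local arrival = 16:32 + 7:00 = 23:32 on Jun 12.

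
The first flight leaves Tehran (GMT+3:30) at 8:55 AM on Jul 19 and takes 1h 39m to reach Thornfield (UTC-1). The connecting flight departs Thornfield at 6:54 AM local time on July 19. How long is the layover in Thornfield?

Convert departure to UTC: 8:55 AM − 3:30 = 5:25 AM UTC on Jul 19.
Add 1 hour 39 minutes flight time → 7:04 AM UTC.
Thornfield is UTC−1:00, so local arrival = 7:04 AM − 1:00 = 6:04 AM on Jul 19.
Layover = 6:54 AM − 6:04 AM = 50 minutes.

50 minutes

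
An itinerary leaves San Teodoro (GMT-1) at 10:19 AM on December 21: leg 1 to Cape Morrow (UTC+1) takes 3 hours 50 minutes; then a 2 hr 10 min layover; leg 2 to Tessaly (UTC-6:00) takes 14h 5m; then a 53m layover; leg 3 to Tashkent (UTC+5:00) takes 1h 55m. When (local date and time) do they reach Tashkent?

3:12 PM on December 22

Convert departure to UTC: 10:19 AM + 1:00 = 11:19 AM UTC on Dec 21.
Add 3 hours and 50 minutes leg 1 → 3:09 PM UTC.
Add 2 hours and 10 minutes layover in Cape Morrow → 5:19 PM UTC.
Add 14 hours 5 minutes leg 2 → 7:24 AM UTC (Dec 22).
Add 53 minutes layover in Tessaly → 8:17 AM UTC.
Add 1 hour and 55 minutes leg 3 → 10:12 AM UTC.
Tashkent is UTC+5:00, so local arrival = 10:12 AM + 5:00 = 3:12 PM on Dec 22.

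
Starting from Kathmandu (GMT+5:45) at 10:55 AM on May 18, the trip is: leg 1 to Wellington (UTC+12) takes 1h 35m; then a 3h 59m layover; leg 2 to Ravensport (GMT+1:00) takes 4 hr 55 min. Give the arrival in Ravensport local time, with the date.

4:39 PM on May 18

Convert departure to UTC: 10:55 AM − 5:45 = 5:10 AM UTC on May 18.
Add 1 hour and 35 minutes leg 1 → 6:45 AM UTC.
Add 3 hours and 59 minutes layover in Wellington → 10:44 AM UTC.
Add 4 hours 55 minutes leg 2 → 3:39 PM UTC.
Ravensport is UTC+1:00, so local arrival = 3:39 PM + 1:00 = 4:39 PM on May 18.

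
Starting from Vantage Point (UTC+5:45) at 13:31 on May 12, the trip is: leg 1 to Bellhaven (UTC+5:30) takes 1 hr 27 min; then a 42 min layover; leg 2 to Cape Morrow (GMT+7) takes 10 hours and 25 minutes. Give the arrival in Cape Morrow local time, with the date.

03:20 on May 13

Convert departure to UTC: 13:31 − 5:45 = 07:46 UTC on May 12.
Add 1 hour 27 minutes leg 1 → 09:13 UTC.
Add 42 minutes layover in Bellhaven → 09:55 UTC.
Add 10 hours and 25 minutes leg 2 → 20:20 UTC.
Cape Morrow is UTC+7:00, so local arrival = 20:20 + 7:00 = 03:20 on May 13.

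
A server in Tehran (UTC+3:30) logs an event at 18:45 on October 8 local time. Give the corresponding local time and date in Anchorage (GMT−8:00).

Anchorage is 11:30 behind Tehran.
Shift by the zone difference: 18:45 − 11:30 = 07:15 on Oct 8 in Anchorage.

07:15 on October 8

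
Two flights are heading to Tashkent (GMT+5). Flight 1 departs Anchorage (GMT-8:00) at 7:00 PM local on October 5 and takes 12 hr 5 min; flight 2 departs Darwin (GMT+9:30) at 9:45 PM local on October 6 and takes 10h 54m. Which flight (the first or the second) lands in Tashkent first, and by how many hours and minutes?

the first, by 8 hours 4 minutes

Flight 1 in UTC: 7:00 PM + 8:00 = 3:00 AM on Oct 6.
+12 hours 5 minutes → arrive 3:05 PM UTC on Oct 6.
Flight 2 in UTC: 9:45 PM − 9:30 = 12:15 PM on Oct 6.
+10 hours and 54 minutes → arrive 11:09 PM UTC on Oct 6.
Flight 1 lands earlier by 8 hours 4 minutes.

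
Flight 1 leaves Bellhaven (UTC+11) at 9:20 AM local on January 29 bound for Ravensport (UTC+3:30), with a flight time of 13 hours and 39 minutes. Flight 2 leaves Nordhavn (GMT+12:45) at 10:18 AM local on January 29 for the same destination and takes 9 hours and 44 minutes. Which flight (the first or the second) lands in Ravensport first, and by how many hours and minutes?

Flight 1 in UTC: 9:20 AM − 11:00 = 10:20 PM on Jan 28.
+13 hours and 39 minutes → arrive 11:59 AM UTC on Jan 29.
Flight 2 in UTC: 10:18 AM − 12:45 = 9:33 PM on Jan 28.
+9 hours 44 minutes → arrive 7:17 AM UTC on Jan 29.
Flight 2 lands earlier by 4 hours 42 minutes.

the second, by 4 hours 42 minutes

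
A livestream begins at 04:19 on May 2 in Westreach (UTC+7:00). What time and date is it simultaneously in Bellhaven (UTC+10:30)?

07:49 on May 2

In UTC: 04:19 − 7:00 = 21:19 on May 1.
Bellhaven is UTC+10:30: 21:19 + 10:30 = 07:49 on May 2.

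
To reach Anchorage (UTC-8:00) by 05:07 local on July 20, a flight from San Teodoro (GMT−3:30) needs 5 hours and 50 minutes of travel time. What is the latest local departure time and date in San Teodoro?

03:47 on Jul 20

Target arrival in UTC: 05:07 + 8:00 = 13:07 on Jul 20.
Subtract 5 hours 50 minutes → departure 07:17 UTC on Jul 20.
San Teodoro is UTC−3:30: 07:17 − 3:30 = 03:47 on Jul 20.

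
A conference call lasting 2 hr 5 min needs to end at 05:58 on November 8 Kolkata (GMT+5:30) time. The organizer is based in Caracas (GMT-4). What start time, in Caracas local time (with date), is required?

18:23 on Nov 7

Target end time in UTC: 05:58 − 5:30 = 00:28 on Nov 8.
Subtract 2 hours and 5 minutes → start 22:23 UTC on Nov 7.
Caracas is UTC−4:00: 22:23 − 4:00 = 18:23 on Nov 7.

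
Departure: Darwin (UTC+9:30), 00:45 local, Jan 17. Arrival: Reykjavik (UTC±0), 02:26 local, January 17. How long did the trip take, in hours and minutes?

Reykjavik is 9:30 behind Darwin.
Clock-face elapsed time (ignoring zones) is 1 hour 41 minutes.
Actual elapsed = 1 hour 41 minutes + 9:30 = 11 hours 11 minutes.

11 hours 11 minutes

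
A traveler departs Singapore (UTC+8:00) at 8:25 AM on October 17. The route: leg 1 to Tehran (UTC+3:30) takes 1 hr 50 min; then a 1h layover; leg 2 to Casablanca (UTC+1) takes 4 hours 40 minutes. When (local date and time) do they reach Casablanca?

Convert departure to UTC: 8:25 AM − 8:00 = 12:25 AM UTC on Oct 17.
Add 1 hour and 50 minutes leg 1 → 2:15 AM UTC.
Add 1 hour layover in Tehran → 3:15 AM UTC.
Add 4 hours and 40 minutes leg 2 → 7:55 AM UTC.
Casablanca is UTC+1:00, so local arrival = 7:55 AM + 1:00 = 8:55 AM on Oct 17.

8:55 AM on Oct 17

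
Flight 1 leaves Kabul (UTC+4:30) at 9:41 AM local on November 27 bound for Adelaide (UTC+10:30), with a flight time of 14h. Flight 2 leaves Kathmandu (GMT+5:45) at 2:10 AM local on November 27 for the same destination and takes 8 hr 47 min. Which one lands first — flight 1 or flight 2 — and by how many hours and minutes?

Flight 1 in UTC: 9:41 AM − 4:30 = 5:11 AM on Nov 27.
+14 hours → arrive 7:11 PM UTC on Nov 27.
Flight 2 in UTC: 2:10 AM − 5:45 = 8:25 PM on Nov 26.
+8 hours and 47 minutes → arrive 5:12 AM UTC on Nov 27.
Flight 2 lands earlier by 13 hours 59 minutes.

the second, by 13 hours 59 minutes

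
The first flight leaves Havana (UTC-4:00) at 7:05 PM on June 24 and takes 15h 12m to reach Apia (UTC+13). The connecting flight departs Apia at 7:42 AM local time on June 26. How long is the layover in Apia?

Convert departure to UTC: 7:05 PM + 4:00 = 11:05 PM UTC on Jun 24.
Add 15 hours and 12 minutes flight time → 2:17 PM UTC (Jun 25).
Apia is UTC+13:00, so local arrival = 2:17 PM + 13:00 = 3:17 AM on Jun 26.
Layover = 7:42 AM − 3:17 AM = 4 hours 25 minutes.

4 hours 25 minutes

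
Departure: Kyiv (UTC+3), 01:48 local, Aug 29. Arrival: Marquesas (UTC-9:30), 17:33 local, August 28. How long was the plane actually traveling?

4 hours 15 minutes

Marquesas is 12:30 behind Kyiv.
Clock-face elapsed time (ignoring zones) is −8 hours 15 minutes.
Actual elapsed = −8 hours 15 minutes + 12:30 = 4 hours 15 minutes.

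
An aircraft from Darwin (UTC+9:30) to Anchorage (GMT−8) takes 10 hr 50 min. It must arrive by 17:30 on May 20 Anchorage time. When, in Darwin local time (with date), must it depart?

00:10 on May 21

Target arrival in UTC: 17:30 + 8:00 = 01:30 on May 21.
Subtract 10 hours 50 minutes → departure 14:40 UTC on May 20.
Darwin is UTC+9:30: 14:40 + 9:30 = 00:10 on May 21.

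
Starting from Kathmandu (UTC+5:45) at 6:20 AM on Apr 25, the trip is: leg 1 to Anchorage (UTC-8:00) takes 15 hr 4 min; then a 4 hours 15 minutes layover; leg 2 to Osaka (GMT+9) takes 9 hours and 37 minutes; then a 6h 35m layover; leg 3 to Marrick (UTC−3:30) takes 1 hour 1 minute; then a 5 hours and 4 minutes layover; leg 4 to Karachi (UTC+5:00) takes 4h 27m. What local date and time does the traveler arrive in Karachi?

Convert departure to UTC: 6:20 AM − 5:45 = 12:35 AM UTC on Apr 25.
Add 15 hours and 4 minutes leg 1 → 3:39 PM UTC.
Add 4 hours and 15 minutes layover in Anchorage → 7:54 PM UTC.
Add 9 hours and 37 minutes leg 2 → 5:31 AM UTC (Apr 26).
Add 6 hours and 35 minutes layover in Osaka → 12:06 PM UTC.
Add 1 hour and 1 minute leg 3 → 1:07 PM UTC.
Add 5 hours and 4 minutes layover in Marrick → 6:11 PM UTC.
Add 4 hours 27 minutes leg 4 → 10:38 PM UTC.
Karachi is UTC+5:00, so local arrival = 10:38 PM + 5:00 = 3:38 AM on Apr 27.

3:38 AM on Apr 27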